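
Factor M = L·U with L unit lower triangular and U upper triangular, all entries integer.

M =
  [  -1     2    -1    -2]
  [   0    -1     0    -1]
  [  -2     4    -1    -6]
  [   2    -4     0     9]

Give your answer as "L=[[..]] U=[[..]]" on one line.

L=[[1,0,0,0],[0,1,0,0],[2,0,1,0],[-2,0,-2,1]] U=[[-1,2,-1,-2],[0,-1,0,-1],[0,0,1,-2],[0,0,0,1]]

  R1 -= 0·R0 → [0,-1,0,-1]
  R2 -= 2·R0 → [0,0,1,-2]
  R3 -= -2·R0 → [0,0,-2,5]
  R2 -= 0·R1 → [0,0,1,-2]
  R3 -= 0·R1 → [0,0,-2,5]
  R3 -= -2·R2 → [0,0,0,1]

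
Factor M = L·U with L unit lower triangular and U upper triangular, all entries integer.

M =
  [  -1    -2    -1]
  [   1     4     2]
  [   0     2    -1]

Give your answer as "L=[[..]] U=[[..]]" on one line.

L=[[1,0,0],[-1,1,0],[0,1,1]] U=[[-1,-2,-1],[0,2,1],[0,0,-2]]

  r1 -= -1·r0 → [0,2,1]
  r2 -= 0·r0 → [0,2,-1]
  r2 -= 1·r1 → [0,0,-2]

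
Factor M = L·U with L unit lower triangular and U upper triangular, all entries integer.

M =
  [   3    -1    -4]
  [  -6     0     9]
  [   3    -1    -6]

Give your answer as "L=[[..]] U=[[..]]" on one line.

L=[[1,0,0],[-2,1,0],[1,0,1]] U=[[3,-1,-4],[0,-2,1],[0,0,-2]]

  R1 -= -2·R0 → [0,-2,1]
  R2 -= 1·R0 → [0,0,-2]
  R2 -= 0·R1 → [0,0,-2]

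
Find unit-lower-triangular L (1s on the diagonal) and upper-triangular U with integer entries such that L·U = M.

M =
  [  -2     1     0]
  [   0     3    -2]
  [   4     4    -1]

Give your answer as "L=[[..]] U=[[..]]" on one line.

  R1 -= 0·R0 → [0,3,-2]
  R2 -= -2·R0 → [0,6,-1]
  R2 -= 2·R1 → [0,0,3]

L=[[1,0,0],[0,1,0],[-2,2,1]] U=[[-2,1,0],[0,3,-2],[0,0,3]]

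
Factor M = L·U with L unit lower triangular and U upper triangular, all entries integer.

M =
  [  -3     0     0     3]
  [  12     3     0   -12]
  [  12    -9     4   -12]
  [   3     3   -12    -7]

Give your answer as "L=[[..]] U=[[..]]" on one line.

  row1 -= -4·row0 → [0,3,0,0]
  row2 -= -4·row0 → [0,-9,4,0]
  row3 -= -1·row0 → [0,3,-12,-4]
  row2 -= -3·row1 → [0,0,4,0]
  row3 -= 1·row1 → [0,0,-12,-4]
  row3 -= -3·row2 → [0,0,0,-4]

L=[[1,0,0,0],[-4,1,0,0],[-4,-3,1,0],[-1,1,-3,1]] U=[[-3,0,0,3],[0,3,0,0],[0,0,4,0],[0,0,0,-4]]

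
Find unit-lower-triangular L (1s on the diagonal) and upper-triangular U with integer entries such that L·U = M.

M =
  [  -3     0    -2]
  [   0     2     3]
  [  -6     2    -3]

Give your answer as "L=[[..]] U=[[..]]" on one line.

  r1 -= 0·r0 → [0,2,3]
  r2 -= 2·r0 → [0,2,1]
  r2 -= 1·r1 → [0,0,-2]

L=[[1,0,0],[0,1,0],[2,1,1]] U=[[-3,0,-2],[0,2,3],[0,0,-2]]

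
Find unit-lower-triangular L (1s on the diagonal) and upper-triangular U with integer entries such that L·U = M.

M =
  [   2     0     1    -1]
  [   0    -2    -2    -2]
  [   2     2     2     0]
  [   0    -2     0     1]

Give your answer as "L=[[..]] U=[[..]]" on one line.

L=[[1,0,0,0],[0,1,0,0],[1,-1,1,0],[0,1,-2,1]] U=[[2,0,1,-1],[0,-2,-2,-2],[0,0,-1,-1],[0,0,0,1]]

  row1 -= 0·row0 → [0,-2,-2,-2]
  row2 -= 1·row0 → [0,2,1,1]
  row3 -= 0·row0 → [0,-2,0,1]
  row2 -= -1·row1 → [0,0,-1,-1]
  row3 -= 1·row1 → [0,0,2,3]
  row3 -= -2·row2 → [0,0,0,1]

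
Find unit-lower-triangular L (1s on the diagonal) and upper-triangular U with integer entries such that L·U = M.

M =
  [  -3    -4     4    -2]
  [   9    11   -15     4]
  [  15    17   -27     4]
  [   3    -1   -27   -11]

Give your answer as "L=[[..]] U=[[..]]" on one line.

L=[[1,0,0,0],[-3,1,0,0],[-5,3,1,0],[-1,5,-4,1]] U=[[-3,-4,4,-2],[0,-1,-3,-2],[0,0,2,0],[0,0,0,-3]]

  row1 -= -3·row0 → [0,-1,-3,-2]
  row2 -= -5·row0 → [0,-3,-7,-6]
  row3 -= -1·row0 → [0,-5,-23,-13]
  row2 -= 3·row1 → [0,0,2,0]
  row3 -= 5·row1 → [0,0,-8,-3]
  row3 -= -4·row2 → [0,0,0,-3]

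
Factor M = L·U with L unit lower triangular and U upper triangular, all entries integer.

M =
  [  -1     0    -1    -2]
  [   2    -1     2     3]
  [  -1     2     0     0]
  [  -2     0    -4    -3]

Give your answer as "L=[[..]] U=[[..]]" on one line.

  r1 -= -2·r0 → [0,-1,0,-1]
  r2 -= 1·r0 → [0,2,1,2]
  r3 -= 2·r0 → [0,0,-2,1]
  r2 -= -2·r1 → [0,0,1,0]
  r3 -= 0·r1 → [0,0,-2,1]
  r3 -= -2·r2 → [0,0,0,1]

L=[[1,0,0,0],[-2,1,0,0],[1,-2,1,0],[2,0,-2,1]] U=[[-1,0,-1,-2],[0,-1,0,-1],[0,0,1,0],[0,0,0,1]]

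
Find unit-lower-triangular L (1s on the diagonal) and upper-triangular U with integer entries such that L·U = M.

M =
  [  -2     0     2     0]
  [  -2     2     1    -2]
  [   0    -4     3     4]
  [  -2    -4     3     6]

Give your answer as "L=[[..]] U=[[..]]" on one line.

L=[[1,0,0,0],[1,1,0,0],[0,-2,1,0],[1,-2,-1,1]] U=[[-2,0,2,0],[0,2,-1,-2],[0,0,1,0],[0,0,0,2]]

  r1 -= 1·r0 → [0,2,-1,-2]
  r2 -= 0·r0 → [0,-4,3,4]
  r3 -= 1·r0 → [0,-4,1,6]
  r2 -= -2·r1 → [0,0,1,0]
  r3 -= -2·r1 → [0,0,-1,2]
  r3 -= -1·r2 → [0,0,0,2]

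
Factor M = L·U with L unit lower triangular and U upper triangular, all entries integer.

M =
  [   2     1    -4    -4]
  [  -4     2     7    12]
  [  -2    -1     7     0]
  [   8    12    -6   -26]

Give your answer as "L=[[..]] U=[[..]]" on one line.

  row1 -= -2·row0 → [0,4,-1,4]
  row2 -= -1·row0 → [0,0,3,-4]
  row3 -= 4·row0 → [0,8,10,-10]
  row2 -= 0·row1 → [0,0,3,-4]
  row3 -= 2·row1 → [0,0,12,-18]
  row3 -= 4·row2 → [0,0,0,-2]

L=[[1,0,0,0],[-2,1,0,0],[-1,0,1,0],[4,2,4,1]] U=[[2,1,-4,-4],[0,4,-1,4],[0,0,3,-4],[0,0,0,-2]]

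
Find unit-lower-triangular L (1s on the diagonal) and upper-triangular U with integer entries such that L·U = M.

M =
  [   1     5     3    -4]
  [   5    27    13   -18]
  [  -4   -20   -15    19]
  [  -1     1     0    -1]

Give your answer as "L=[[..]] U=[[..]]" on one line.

  row1 -= 5·row0 → [0,2,-2,2]
  row2 -= -4·row0 → [0,0,-3,3]
  row3 -= -1·row0 → [0,6,3,-5]
  row2 -= 0·row1 → [0,0,-3,3]
  row3 -= 3·row1 → [0,0,9,-11]
  row3 -= -3·row2 → [0,0,0,-2]

L=[[1,0,0,0],[5,1,0,0],[-4,0,1,0],[-1,3,-3,1]] U=[[1,5,3,-4],[0,2,-2,2],[0,0,-3,3],[0,0,0,-2]]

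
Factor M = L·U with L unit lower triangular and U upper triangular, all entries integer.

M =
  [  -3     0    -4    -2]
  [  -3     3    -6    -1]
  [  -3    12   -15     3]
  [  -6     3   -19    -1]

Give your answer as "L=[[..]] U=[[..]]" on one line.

  row1 -= 1·row0 → [0,3,-2,1]
  row2 -= 1·row0 → [0,12,-11,5]
  row3 -= 2·row0 → [0,3,-11,3]
  row2 -= 4·row1 → [0,0,-3,1]
  row3 -= 1·row1 → [0,0,-9,2]
  row3 -= 3·row2 → [0,0,0,-1]

L=[[1,0,0,0],[1,1,0,0],[1,4,1,0],[2,1,3,1]] U=[[-3,0,-4,-2],[0,3,-2,1],[0,0,-3,1],[0,0,0,-1]]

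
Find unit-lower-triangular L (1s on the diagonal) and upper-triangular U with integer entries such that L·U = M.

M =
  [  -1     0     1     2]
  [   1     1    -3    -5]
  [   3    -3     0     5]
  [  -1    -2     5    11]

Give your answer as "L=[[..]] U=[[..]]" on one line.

L=[[1,0,0,0],[-1,1,0,0],[-3,-3,1,0],[1,-2,0,1]] U=[[-1,0,1,2],[0,1,-2,-3],[0,0,-3,2],[0,0,0,3]]

  R1 -= -1·R0 → [0,1,-2,-3]
  R2 -= -3·R0 → [0,-3,3,11]
  R3 -= 1·R0 → [0,-2,4,9]
  R2 -= -3·R1 → [0,0,-3,2]
  R3 -= -2·R1 → [0,0,0,3]
  R3 -= 0·R2 → [0,0,0,3]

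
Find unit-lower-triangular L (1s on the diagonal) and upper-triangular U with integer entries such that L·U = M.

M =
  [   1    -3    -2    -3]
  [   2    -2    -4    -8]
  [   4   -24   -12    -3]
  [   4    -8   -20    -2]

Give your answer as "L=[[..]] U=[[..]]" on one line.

  row1 -= 2·row0 → [0,4,0,-2]
  row2 -= 4·row0 → [0,-12,-4,9]
  row3 -= 4·row0 → [0,4,-12,10]
  row2 -= -3·row1 → [0,0,-4,3]
  row3 -= 1·row1 → [0,0,-12,12]
  row3 -= 3·row2 → [0,0,0,3]

L=[[1,0,0,0],[2,1,0,0],[4,-3,1,0],[4,1,3,1]] U=[[1,-3,-2,-3],[0,4,0,-2],[0,0,-4,3],[0,0,0,3]]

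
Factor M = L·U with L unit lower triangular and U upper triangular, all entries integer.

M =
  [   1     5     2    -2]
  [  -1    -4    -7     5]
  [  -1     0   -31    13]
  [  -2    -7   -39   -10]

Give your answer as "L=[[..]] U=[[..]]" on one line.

L=[[1,0,0,0],[-1,1,0,0],[-1,5,1,0],[-2,3,5,1]] U=[[1,5,2,-2],[0,1,-5,3],[0,0,-4,-4],[0,0,0,-3]]

  R1 -= -1·R0 → [0,1,-5,3]
  R2 -= -1·R0 → [0,5,-29,11]
  R3 -= -2·R0 → [0,3,-35,-14]
  R2 -= 5·R1 → [0,0,-4,-4]
  R3 -= 3·R1 → [0,0,-20,-23]
  R3 -= 5·R2 → [0,0,0,-3]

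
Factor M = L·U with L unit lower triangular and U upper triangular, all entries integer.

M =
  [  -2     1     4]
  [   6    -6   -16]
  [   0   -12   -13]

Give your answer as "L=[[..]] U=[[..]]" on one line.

L=[[1,0,0],[-3,1,0],[0,4,1]] U=[[-2,1,4],[0,-3,-4],[0,0,3]]

  r1 -= -3·r0 → [0,-3,-4]
  r2 -= 0·r0 → [0,-12,-13]
  r2 -= 4·r1 → [0,0,3]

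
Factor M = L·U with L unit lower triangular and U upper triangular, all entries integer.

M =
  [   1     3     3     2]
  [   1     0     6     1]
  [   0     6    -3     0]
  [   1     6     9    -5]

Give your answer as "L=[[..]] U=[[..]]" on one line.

L=[[1,0,0,0],[1,1,0,0],[0,-2,1,0],[1,-1,3,1]] U=[[1,3,3,2],[0,-3,3,-1],[0,0,3,-2],[0,0,0,-2]]

  R1 -= 1·R0 → [0,-3,3,-1]
  R2 -= 0·R0 → [0,6,-3,0]
  R3 -= 1·R0 → [0,3,6,-7]
  R2 -= -2·R1 → [0,0,3,-2]
  R3 -= -1·R1 → [0,0,9,-8]
  R3 -= 3·R2 → [0,0,0,-2]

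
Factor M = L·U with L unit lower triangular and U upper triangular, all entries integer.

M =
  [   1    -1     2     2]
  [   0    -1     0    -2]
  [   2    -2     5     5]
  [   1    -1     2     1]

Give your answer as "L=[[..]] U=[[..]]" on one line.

  R1 -= 0·R0 → [0,-1,0,-2]
  R2 -= 2·R0 → [0,0,1,1]
  R3 -= 1·R0 → [0,0,0,-1]
  R2 -= 0·R1 → [0,0,1,1]
  R3 -= 0·R1 → [0,0,0,-1]
  R3 -= 0·R2 → [0,0,0,-1]

L=[[1,0,0,0],[0,1,0,0],[2,0,1,0],[1,0,0,1]] U=[[1,-1,2,2],[0,-1,0,-2],[0,0,1,1],[0,0,0,-1]]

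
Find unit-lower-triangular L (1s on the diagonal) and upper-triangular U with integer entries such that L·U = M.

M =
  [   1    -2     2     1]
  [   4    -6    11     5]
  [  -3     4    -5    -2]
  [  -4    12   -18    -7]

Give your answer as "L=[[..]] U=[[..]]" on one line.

L=[[1,0,0,0],[4,1,0,0],[-3,-1,1,0],[-4,2,-4,1]] U=[[1,-2,2,1],[0,2,3,1],[0,0,4,2],[0,0,0,3]]

  row1 -= 4·row0 → [0,2,3,1]
  row2 -= -3·row0 → [0,-2,1,1]
  row3 -= -4·row0 → [0,4,-10,-3]
  row2 -= -1·row1 → [0,0,4,2]
  row3 -= 2·row1 → [0,0,-16,-5]
  row3 -= -4·row2 → [0,0,0,3]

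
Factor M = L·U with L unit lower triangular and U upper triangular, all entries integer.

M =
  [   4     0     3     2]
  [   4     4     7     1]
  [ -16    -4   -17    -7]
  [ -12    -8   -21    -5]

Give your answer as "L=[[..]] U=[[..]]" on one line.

L=[[1,0,0,0],[1,1,0,0],[-4,-1,1,0],[-3,-2,4,1]] U=[[4,0,3,2],[0,4,4,-1],[0,0,-1,0],[0,0,0,-1]]

  R1 -= 1·R0 → [0,4,4,-1]
  R2 -= -4·R0 → [0,-4,-5,1]
  R3 -= -3·R0 → [0,-8,-12,1]
  R2 -= -1·R1 → [0,0,-1,0]
  R3 -= -2·R1 → [0,0,-4,-1]
  R3 -= 4·R2 → [0,0,0,-1]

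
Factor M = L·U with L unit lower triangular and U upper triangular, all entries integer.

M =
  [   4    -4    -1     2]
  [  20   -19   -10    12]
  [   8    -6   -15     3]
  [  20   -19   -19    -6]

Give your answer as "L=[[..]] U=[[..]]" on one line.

  r1 -= 5·r0 → [0,1,-5,2]
  r2 -= 2·r0 → [0,2,-13,-1]
  r3 -= 5·r0 → [0,1,-14,-16]
  r2 -= 2·r1 → [0,0,-3,-5]
  r3 -= 1·r1 → [0,0,-9,-18]
  r3 -= 3·r2 → [0,0,0,-3]

L=[[1,0,0,0],[5,1,0,0],[2,2,1,0],[5,1,3,1]] U=[[4,-4,-1,2],[0,1,-5,2],[0,0,-3,-5],[0,0,0,-3]]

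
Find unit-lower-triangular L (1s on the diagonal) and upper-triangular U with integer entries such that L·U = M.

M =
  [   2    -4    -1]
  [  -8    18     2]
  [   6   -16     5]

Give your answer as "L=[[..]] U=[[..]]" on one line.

L=[[1,0,0],[-4,1,0],[3,-2,1]] U=[[2,-4,-1],[0,2,-2],[0,0,4]]

  r1 -= -4·r0 → [0,2,-2]
  r2 -= 3·r0 → [0,-4,8]
  r2 -= -2·r1 → [0,0,4]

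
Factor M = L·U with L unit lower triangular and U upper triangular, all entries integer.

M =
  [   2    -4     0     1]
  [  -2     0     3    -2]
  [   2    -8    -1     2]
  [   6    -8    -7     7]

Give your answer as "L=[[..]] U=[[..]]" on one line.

  row1 -= -1·row0 → [0,-4,3,-1]
  row2 -= 1·row0 → [0,-4,-1,1]
  row3 -= 3·row0 → [0,4,-7,4]
  row2 -= 1·row1 → [0,0,-4,2]
  row3 -= -1·row1 → [0,0,-4,3]
  row3 -= 1·row2 → [0,0,0,1]

L=[[1,0,0,0],[-1,1,0,0],[1,1,1,0],[3,-1,1,1]] U=[[2,-4,0,1],[0,-4,3,-1],[0,0,-4,2],[0,0,0,1]]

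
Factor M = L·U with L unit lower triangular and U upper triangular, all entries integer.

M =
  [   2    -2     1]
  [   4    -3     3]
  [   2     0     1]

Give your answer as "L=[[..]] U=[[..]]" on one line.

L=[[1,0,0],[2,1,0],[1,2,1]] U=[[2,-2,1],[0,1,1],[0,0,-2]]

  r1 -= 2·r0 → [0,1,1]
  r2 -= 1·r0 → [0,2,0]
  r2 -= 2·r1 → [0,0,-2]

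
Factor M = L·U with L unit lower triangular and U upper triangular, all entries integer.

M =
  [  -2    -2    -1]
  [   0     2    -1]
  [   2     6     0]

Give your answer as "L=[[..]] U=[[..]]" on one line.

L=[[1,0,0],[0,1,0],[-1,2,1]] U=[[-2,-2,-1],[0,2,-1],[0,0,1]]

  R1 -= 0·R0 → [0,2,-1]
  R2 -= -1·R0 → [0,4,-1]
  R2 -= 2·R1 → [0,0,1]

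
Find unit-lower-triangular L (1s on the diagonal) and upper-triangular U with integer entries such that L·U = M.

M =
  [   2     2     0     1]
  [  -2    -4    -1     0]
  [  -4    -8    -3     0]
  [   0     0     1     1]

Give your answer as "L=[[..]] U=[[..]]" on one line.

  r1 -= -1·r0 → [0,-2,-1,1]
  r2 -= -2·r0 → [0,-4,-3,2]
  r3 -= 0·r0 → [0,0,1,1]
  r2 -= 2·r1 → [0,0,-1,0]
  r3 -= 0·r1 → [0,0,1,1]
  r3 -= -1·r2 → [0,0,0,1]

L=[[1,0,0,0],[-1,1,0,0],[-2,2,1,0],[0,0,-1,1]] U=[[2,2,0,1],[0,-2,-1,1],[0,0,-1,0],[0,0,0,1]]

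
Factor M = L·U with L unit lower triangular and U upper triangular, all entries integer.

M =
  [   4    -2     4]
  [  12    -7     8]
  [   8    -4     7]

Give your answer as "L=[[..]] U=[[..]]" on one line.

  r1 -= 3·r0 → [0,-1,-4]
  r2 -= 2·r0 → [0,0,-1]
  r2 -= 0·r1 → [0,0,-1]

L=[[1,0,0],[3,1,0],[2,0,1]] U=[[4,-2,4],[0,-1,-4],[0,0,-1]]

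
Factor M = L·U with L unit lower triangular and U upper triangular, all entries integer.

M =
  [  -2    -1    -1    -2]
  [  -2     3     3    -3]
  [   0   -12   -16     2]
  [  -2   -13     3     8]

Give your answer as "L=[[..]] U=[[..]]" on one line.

L=[[1,0,0,0],[1,1,0,0],[0,-3,1,0],[1,-3,-4,1]] U=[[-2,-1,-1,-2],[0,4,4,-1],[0,0,-4,-1],[0,0,0,3]]

  r1 -= 1·r0 → [0,4,4,-1]
  r2 -= 0·r0 → [0,-12,-16,2]
  r3 -= 1·r0 → [0,-12,4,10]
  r2 -= -3·r1 → [0,0,-4,-1]
  r3 -= -3·r1 → [0,0,16,7]
  r3 -= -4·r2 → [0,0,0,3]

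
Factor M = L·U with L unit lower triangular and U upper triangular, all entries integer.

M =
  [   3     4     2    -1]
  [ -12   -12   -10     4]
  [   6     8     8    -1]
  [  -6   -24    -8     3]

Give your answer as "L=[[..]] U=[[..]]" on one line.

L=[[1,0,0,0],[-4,1,0,0],[2,0,1,0],[-2,-4,-3,1]] U=[[3,4,2,-1],[0,4,-2,0],[0,0,4,1],[0,0,0,4]]

  row1 -= -4·row0 → [0,4,-2,0]
  row2 -= 2·row0 → [0,0,4,1]
  row3 -= -2·row0 → [0,-16,-4,1]
  row2 -= 0·row1 → [0,0,4,1]
  row3 -= -4·row1 → [0,0,-12,1]
  row3 -= -3·row2 → [0,0,0,4]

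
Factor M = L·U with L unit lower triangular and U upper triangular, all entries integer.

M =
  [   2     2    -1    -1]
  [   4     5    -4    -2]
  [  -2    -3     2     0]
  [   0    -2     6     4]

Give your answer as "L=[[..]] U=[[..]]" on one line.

  R1 -= 2·R0 → [0,1,-2,0]
  R2 -= -1·R0 → [0,-1,1,-1]
  R3 -= 0·R0 → [0,-2,6,4]
  R2 -= -1·R1 → [0,0,-1,-1]
  R3 -= -2·R1 → [0,0,2,4]
  R3 -= -2·R2 → [0,0,0,2]

L=[[1,0,0,0],[2,1,0,0],[-1,-1,1,0],[0,-2,-2,1]] U=[[2,2,-1,-1],[0,1,-2,0],[0,0,-1,-1],[0,0,0,2]]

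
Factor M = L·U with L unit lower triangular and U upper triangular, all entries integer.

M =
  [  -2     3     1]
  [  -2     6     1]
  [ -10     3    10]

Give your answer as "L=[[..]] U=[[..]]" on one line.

  r1 -= 1·r0 → [0,3,0]
  r2 -= 5·r0 → [0,-12,5]
  r2 -= -4·r1 → [0,0,5]

L=[[1,0,0],[1,1,0],[5,-4,1]] U=[[-2,3,1],[0,3,0],[0,0,5]]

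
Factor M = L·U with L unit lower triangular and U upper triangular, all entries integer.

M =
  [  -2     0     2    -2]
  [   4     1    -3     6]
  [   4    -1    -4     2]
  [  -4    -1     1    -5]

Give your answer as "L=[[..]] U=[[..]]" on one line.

L=[[1,0,0,0],[-2,1,0,0],[-2,-1,1,0],[2,-1,-2,1]] U=[[-2,0,2,-2],[0,1,1,2],[0,0,1,0],[0,0,0,1]]

  R1 -= -2·R0 → [0,1,1,2]
  R2 -= -2·R0 → [0,-1,0,-2]
  R3 -= 2·R0 → [0,-1,-3,-1]
  R2 -= -1·R1 → [0,0,1,0]
  R3 -= -1·R1 → [0,0,-2,1]
  R3 -= -2·R2 → [0,0,0,1]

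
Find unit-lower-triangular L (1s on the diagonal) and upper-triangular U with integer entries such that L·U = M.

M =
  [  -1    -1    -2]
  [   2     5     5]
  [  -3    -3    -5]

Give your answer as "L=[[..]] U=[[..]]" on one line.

  row1 -= -2·row0 → [0,3,1]
  row2 -= 3·row0 → [0,0,1]
  row2 -= 0·row1 → [0,0,1]

L=[[1,0,0],[-2,1,0],[3,0,1]] U=[[-1,-1,-2],[0,3,1],[0,0,1]]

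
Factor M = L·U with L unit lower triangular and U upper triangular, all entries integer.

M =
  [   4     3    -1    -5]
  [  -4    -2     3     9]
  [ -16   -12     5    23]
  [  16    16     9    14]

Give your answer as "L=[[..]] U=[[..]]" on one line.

L=[[1,0,0,0],[-1,1,0,0],[-4,0,1,0],[4,4,5,1]] U=[[4,3,-1,-5],[0,1,2,4],[0,0,1,3],[0,0,0,3]]

  R1 -= -1·R0 → [0,1,2,4]
  R2 -= -4·R0 → [0,0,1,3]
  R3 -= 4·R0 → [0,4,13,34]
  R2 -= 0·R1 → [0,0,1,3]
  R3 -= 4·R1 → [0,0,5,18]
  R3 -= 5·R2 → [0,0,0,3]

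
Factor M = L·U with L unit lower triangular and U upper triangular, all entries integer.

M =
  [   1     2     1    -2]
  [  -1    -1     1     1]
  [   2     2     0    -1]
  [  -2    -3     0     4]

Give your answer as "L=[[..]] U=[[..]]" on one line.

  R1 -= -1·R0 → [0,1,2,-1]
  R2 -= 2·R0 → [0,-2,-2,3]
  R3 -= -2·R0 → [0,1,2,0]
  R2 -= -2·R1 → [0,0,2,1]
  R3 -= 1·R1 → [0,0,0,1]
  R3 -= 0·R2 → [0,0,0,1]

L=[[1,0,0,0],[-1,1,0,0],[2,-2,1,0],[-2,1,0,1]] U=[[1,2,1,-2],[0,1,2,-1],[0,0,2,1],[0,0,0,1]]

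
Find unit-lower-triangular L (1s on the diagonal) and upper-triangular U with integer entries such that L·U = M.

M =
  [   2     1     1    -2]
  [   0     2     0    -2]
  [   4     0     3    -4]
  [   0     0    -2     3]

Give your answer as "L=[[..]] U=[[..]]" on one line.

L=[[1,0,0,0],[0,1,0,0],[2,-1,1,0],[0,0,-2,1]] U=[[2,1,1,-2],[0,2,0,-2],[0,0,1,-2],[0,0,0,-1]]

  row1 -= 0·row0 → [0,2,0,-2]
  row2 -= 2·row0 → [0,-2,1,0]
  row3 -= 0·row0 → [0,0,-2,3]
  row2 -= -1·row1 → [0,0,1,-2]
  row3 -= 0·row1 → [0,0,-2,3]
  row3 -= -2·row2 → [0,0,0,-1]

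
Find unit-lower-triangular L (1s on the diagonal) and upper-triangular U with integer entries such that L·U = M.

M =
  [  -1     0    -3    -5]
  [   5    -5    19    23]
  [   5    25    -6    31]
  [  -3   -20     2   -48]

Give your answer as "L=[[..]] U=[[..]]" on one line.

L=[[1,0,0,0],[-5,1,0,0],[-5,-5,1,0],[3,4,5,1]] U=[[-1,0,-3,-5],[0,-5,4,-2],[0,0,-1,-4],[0,0,0,-5]]

  R1 -= -5·R0 → [0,-5,4,-2]
  R2 -= -5·R0 → [0,25,-21,6]
  R3 -= 3·R0 → [0,-20,11,-33]
  R2 -= -5·R1 → [0,0,-1,-4]
  R3 -= 4·R1 → [0,0,-5,-25]
  R3 -= 5·R2 → [0,0,0,-5]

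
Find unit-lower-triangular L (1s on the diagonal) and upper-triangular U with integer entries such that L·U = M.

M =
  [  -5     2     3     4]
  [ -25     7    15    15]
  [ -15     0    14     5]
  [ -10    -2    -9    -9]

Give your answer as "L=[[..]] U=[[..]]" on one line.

  row1 -= 5·row0 → [0,-3,0,-5]
  row2 -= 3·row0 → [0,-6,5,-7]
  row3 -= 2·row0 → [0,-6,-15,-17]
  row2 -= 2·row1 → [0,0,5,3]
  row3 -= 2·row1 → [0,0,-15,-7]
  row3 -= -3·row2 → [0,0,0,2]

L=[[1,0,0,0],[5,1,0,0],[3,2,1,0],[2,2,-3,1]] U=[[-5,2,3,4],[0,-3,0,-5],[0,0,5,3],[0,0,0,2]]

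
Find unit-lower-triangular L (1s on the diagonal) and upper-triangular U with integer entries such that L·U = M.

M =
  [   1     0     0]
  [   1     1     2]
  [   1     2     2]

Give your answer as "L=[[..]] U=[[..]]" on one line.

L=[[1,0,0],[1,1,0],[1,2,1]] U=[[1,0,0],[0,1,2],[0,0,-2]]

  R1 -= 1·R0 → [0,1,2]
  R2 -= 1·R0 → [0,2,2]
  R2 -= 2·R1 → [0,0,-2]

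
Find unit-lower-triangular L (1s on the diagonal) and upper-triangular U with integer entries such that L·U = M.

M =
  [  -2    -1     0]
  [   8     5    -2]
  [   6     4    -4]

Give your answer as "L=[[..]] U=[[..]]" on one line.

L=[[1,0,0],[-4,1,0],[-3,1,1]] U=[[-2,-1,0],[0,1,-2],[0,0,-2]]

  r1 -= -4·r0 → [0,1,-2]
  r2 -= -3·r0 → [0,1,-4]
  r2 -= 1·r1 → [0,0,-2]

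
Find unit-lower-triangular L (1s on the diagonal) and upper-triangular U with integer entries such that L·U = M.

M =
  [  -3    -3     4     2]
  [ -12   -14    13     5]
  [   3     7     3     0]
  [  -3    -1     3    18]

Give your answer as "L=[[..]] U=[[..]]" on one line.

L=[[1,0,0,0],[4,1,0,0],[-1,-2,1,0],[1,-1,-4,1]] U=[[-3,-3,4,2],[0,-2,-3,-3],[0,0,1,-4],[0,0,0,-3]]

  r1 -= 4·r0 → [0,-2,-3,-3]
  r2 -= -1·r0 → [0,4,7,2]
  r3 -= 1·r0 → [0,2,-1,16]
  r2 -= -2·r1 → [0,0,1,-4]
  r3 -= -1·r1 → [0,0,-4,13]
  r3 -= -4·r2 → [0,0,0,-3]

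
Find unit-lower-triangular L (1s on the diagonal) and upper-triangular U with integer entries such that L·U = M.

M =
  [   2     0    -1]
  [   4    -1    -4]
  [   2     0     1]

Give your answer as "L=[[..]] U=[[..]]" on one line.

  row1 -= 2·row0 → [0,-1,-2]
  row2 -= 1·row0 → [0,0,2]
  row2 -= 0·row1 → [0,0,2]

L=[[1,0,0],[2,1,0],[1,0,1]] U=[[2,0,-1],[0,-1,-2],[0,0,2]]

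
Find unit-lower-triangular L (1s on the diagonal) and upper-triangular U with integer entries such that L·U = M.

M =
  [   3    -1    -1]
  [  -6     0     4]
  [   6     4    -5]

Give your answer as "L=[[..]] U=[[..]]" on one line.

L=[[1,0,0],[-2,1,0],[2,-3,1]] U=[[3,-1,-1],[0,-2,2],[0,0,3]]

  row1 -= -2·row0 → [0,-2,2]
  row2 -= 2·row0 → [0,6,-3]
  row2 -= -3·row1 → [0,0,3]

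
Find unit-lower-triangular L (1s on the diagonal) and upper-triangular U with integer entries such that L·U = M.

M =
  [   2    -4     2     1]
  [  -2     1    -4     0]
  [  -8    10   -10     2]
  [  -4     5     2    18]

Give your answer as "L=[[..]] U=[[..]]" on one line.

L=[[1,0,0,0],[-1,1,0,0],[-4,2,1,0],[-2,1,4,1]] U=[[2,-4,2,1],[0,-3,-2,1],[0,0,2,4],[0,0,0,3]]

  row1 -= -1·row0 → [0,-3,-2,1]
  row2 -= -4·row0 → [0,-6,-2,6]
  row3 -= -2·row0 → [0,-3,6,20]
  row2 -= 2·row1 → [0,0,2,4]
  row3 -= 1·row1 → [0,0,8,19]
  row3 -= 4·row2 → [0,0,0,3]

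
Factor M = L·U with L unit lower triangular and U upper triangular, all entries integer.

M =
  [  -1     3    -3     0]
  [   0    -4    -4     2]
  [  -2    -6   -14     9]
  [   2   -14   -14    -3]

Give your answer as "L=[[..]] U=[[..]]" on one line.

L=[[1,0,0,0],[0,1,0,0],[2,3,1,0],[-2,2,-3,1]] U=[[-1,3,-3,0],[0,-4,-4,2],[0,0,4,3],[0,0,0,2]]

  R1 -= 0·R0 → [0,-4,-4,2]
  R2 -= 2·R0 → [0,-12,-8,9]
  R3 -= -2·R0 → [0,-8,-20,-3]
  R2 -= 3·R1 → [0,0,4,3]
  R3 -= 2·R1 → [0,0,-12,-7]
  R3 -= -3·R2 → [0,0,0,2]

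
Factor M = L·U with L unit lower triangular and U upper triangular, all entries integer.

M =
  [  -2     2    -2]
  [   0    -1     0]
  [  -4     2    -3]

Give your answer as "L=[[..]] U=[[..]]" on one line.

  row1 -= 0·row0 → [0,-1,0]
  row2 -= 2·row0 → [0,-2,1]
  row2 -= 2·row1 → [0,0,1]

L=[[1,0,0],[0,1,0],[2,2,1]] U=[[-2,2,-2],[0,-1,0],[0,0,1]]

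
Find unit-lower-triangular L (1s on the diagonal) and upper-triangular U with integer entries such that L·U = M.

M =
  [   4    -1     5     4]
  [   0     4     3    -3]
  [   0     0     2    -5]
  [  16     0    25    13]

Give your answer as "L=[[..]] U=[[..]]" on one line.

L=[[1,0,0,0],[0,1,0,0],[0,0,1,0],[4,1,1,1]] U=[[4,-1,5,4],[0,4,3,-3],[0,0,2,-5],[0,0,0,5]]

  R1 -= 0·R0 → [0,4,3,-3]
  R2 -= 0·R0 → [0,0,2,-5]
  R3 -= 4·R0 → [0,4,5,-3]
  R2 -= 0·R1 → [0,0,2,-5]
  R3 -= 1·R1 → [0,0,2,0]
  R3 -= 1·R2 → [0,0,0,5]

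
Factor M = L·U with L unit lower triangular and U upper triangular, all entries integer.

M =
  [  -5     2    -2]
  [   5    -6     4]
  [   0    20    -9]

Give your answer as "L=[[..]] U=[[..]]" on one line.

L=[[1,0,0],[-1,1,0],[0,-5,1]] U=[[-5,2,-2],[0,-4,2],[0,0,1]]

  R1 -= -1·R0 → [0,-4,2]
  R2 -= 0·R0 → [0,20,-9]
  R2 -= -5·R1 → [0,0,1]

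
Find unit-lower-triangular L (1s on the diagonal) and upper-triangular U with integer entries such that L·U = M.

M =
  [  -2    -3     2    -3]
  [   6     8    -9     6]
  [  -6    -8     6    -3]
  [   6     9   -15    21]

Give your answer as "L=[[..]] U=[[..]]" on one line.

  R1 -= -3·R0 → [0,-1,-3,-3]
  R2 -= 3·R0 → [0,1,0,6]
  R3 -= -3·R0 → [0,0,-9,12]
  R2 -= -1·R1 → [0,0,-3,3]
  R3 -= 0·R1 → [0,0,-9,12]
  R3 -= 3·R2 → [0,0,0,3]

L=[[1,0,0,0],[-3,1,0,0],[3,-1,1,0],[-3,0,3,1]] U=[[-2,-3,2,-3],[0,-1,-3,-3],[0,0,-3,3],[0,0,0,3]]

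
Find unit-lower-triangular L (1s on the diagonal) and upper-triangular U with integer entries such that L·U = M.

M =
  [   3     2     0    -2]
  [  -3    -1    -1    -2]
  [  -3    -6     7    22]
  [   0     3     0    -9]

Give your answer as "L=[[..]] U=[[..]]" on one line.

L=[[1,0,0,0],[-1,1,0,0],[-1,-4,1,0],[0,3,1,1]] U=[[3,2,0,-2],[0,1,-1,-4],[0,0,3,4],[0,0,0,-1]]

  r1 -= -1·r0 → [0,1,-1,-4]
  r2 -= -1·r0 → [0,-4,7,20]
  r3 -= 0·r0 → [0,3,0,-9]
  r2 -= -4·r1 → [0,0,3,4]
  r3 -= 3·r1 → [0,0,3,3]
  r3 -= 1·r2 → [0,0,0,-1]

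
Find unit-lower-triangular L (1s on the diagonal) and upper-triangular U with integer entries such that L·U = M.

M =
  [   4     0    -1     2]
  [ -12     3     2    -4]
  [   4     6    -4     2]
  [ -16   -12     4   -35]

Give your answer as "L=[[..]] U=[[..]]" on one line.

  row1 -= -3·row0 → [0,3,-1,2]
  row2 -= 1·row0 → [0,6,-3,0]
  row3 -= -4·row0 → [0,-12,0,-27]
  row2 -= 2·row1 → [0,0,-1,-4]
  row3 -= -4·row1 → [0,0,-4,-19]
  row3 -= 4·row2 → [0,0,0,-3]

L=[[1,0,0,0],[-3,1,0,0],[1,2,1,0],[-4,-4,4,1]] U=[[4,0,-1,2],[0,3,-1,2],[0,0,-1,-4],[0,0,0,-3]]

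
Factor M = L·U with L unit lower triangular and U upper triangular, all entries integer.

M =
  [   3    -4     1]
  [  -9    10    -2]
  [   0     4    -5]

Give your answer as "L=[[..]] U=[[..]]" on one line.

  R1 -= -3·R0 → [0,-2,1]
  R2 -= 0·R0 → [0,4,-5]
  R2 -= -2·R1 → [0,0,-3]

L=[[1,0,0],[-3,1,0],[0,-2,1]] U=[[3,-4,1],[0,-2,1],[0,0,-3]]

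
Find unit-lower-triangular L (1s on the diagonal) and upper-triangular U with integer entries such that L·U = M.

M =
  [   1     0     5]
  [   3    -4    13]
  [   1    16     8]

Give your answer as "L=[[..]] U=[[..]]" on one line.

  r1 -= 3·r0 → [0,-4,-2]
  r2 -= 1·r0 → [0,16,3]
  r2 -= -4·r1 → [0,0,-5]

L=[[1,0,0],[3,1,0],[1,-4,1]] U=[[1,0,5],[0,-4,-2],[0,0,-5]]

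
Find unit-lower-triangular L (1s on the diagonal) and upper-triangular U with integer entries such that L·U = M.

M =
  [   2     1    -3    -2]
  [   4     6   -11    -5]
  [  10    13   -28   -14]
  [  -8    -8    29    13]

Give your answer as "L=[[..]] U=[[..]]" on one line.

  R1 -= 2·R0 → [0,4,-5,-1]
  R2 -= 5·R0 → [0,8,-13,-4]
  R3 -= -4·R0 → [0,-4,17,5]
  R2 -= 2·R1 → [0,0,-3,-2]
  R3 -= -1·R1 → [0,0,12,4]
  R3 -= -4·R2 → [0,0,0,-4]

L=[[1,0,0,0],[2,1,0,0],[5,2,1,0],[-4,-1,-4,1]] U=[[2,1,-3,-2],[0,4,-5,-1],[0,0,-3,-2],[0,0,0,-4]]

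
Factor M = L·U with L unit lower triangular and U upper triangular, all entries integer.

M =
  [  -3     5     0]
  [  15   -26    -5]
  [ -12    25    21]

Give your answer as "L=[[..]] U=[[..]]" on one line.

L=[[1,0,0],[-5,1,0],[4,-5,1]] U=[[-3,5,0],[0,-1,-5],[0,0,-4]]

  R1 -= -5·R0 → [0,-1,-5]
  R2 -= 4·R0 → [0,5,21]
  R2 -= -5·R1 → [0,0,-4]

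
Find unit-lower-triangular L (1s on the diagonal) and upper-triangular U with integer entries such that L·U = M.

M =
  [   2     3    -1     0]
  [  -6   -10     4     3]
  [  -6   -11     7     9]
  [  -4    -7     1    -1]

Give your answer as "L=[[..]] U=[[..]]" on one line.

  r1 -= -3·r0 → [0,-1,1,3]
  r2 -= -3·r0 → [0,-2,4,9]
  r3 -= -2·r0 → [0,-1,-1,-1]
  r2 -= 2·r1 → [0,0,2,3]
  r3 -= 1·r1 → [0,0,-2,-4]
  r3 -= -1·r2 → [0,0,0,-1]

L=[[1,0,0,0],[-3,1,0,0],[-3,2,1,0],[-2,1,-1,1]] U=[[2,3,-1,0],[0,-1,1,3],[0,0,2,3],[0,0,0,-1]]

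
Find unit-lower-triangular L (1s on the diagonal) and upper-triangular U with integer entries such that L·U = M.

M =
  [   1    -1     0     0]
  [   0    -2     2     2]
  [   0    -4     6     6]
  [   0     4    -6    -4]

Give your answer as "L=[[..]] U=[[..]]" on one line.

L=[[1,0,0,0],[0,1,0,0],[0,2,1,0],[0,-2,-1,1]] U=[[1,-1,0,0],[0,-2,2,2],[0,0,2,2],[0,0,0,2]]

  R1 -= 0·R0 → [0,-2,2,2]
  R2 -= 0·R0 → [0,-4,6,6]
  R3 -= 0·R0 → [0,4,-6,-4]
  R2 -= 2·R1 → [0,0,2,2]
  R3 -= -2·R1 → [0,0,-2,0]
  R3 -= -1·R2 → [0,0,0,2]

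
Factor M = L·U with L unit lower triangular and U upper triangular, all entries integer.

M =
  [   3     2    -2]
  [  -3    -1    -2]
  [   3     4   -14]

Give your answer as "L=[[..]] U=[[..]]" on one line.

  row1 -= -1·row0 → [0,1,-4]
  row2 -= 1·row0 → [0,2,-12]
  row2 -= 2·row1 → [0,0,-4]

L=[[1,0,0],[-1,1,0],[1,2,1]] U=[[3,2,-2],[0,1,-4],[0,0,-4]]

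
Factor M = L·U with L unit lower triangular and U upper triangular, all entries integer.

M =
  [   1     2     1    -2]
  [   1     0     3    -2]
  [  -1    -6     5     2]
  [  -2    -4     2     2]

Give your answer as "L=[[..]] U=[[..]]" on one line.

  r1 -= 1·r0 → [0,-2,2,0]
  r2 -= -1·r0 → [0,-4,6,0]
  r3 -= -2·r0 → [0,0,4,-2]
  r2 -= 2·r1 → [0,0,2,0]
  r3 -= 0·r1 → [0,0,4,-2]
  r3 -= 2·r2 → [0,0,0,-2]

L=[[1,0,0,0],[1,1,0,0],[-1,2,1,0],[-2,0,2,1]] U=[[1,2,1,-2],[0,-2,2,0],[0,0,2,0],[0,0,0,-2]]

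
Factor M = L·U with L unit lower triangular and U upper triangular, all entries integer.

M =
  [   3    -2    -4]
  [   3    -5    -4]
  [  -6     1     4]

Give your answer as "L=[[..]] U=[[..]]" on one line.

  row1 -= 1·row0 → [0,-3,0]
  row2 -= -2·row0 → [0,-3,-4]
  row2 -= 1·row1 → [0,0,-4]

L=[[1,0,0],[1,1,0],[-2,1,1]] U=[[3,-2,-4],[0,-3,0],[0,0,-4]]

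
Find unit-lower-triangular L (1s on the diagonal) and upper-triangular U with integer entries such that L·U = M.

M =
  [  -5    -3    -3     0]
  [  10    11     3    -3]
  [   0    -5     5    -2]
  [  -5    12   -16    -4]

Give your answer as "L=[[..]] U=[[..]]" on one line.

L=[[1,0,0,0],[-2,1,0,0],[0,-1,1,0],[1,3,-2,1]] U=[[-5,-3,-3,0],[0,5,-3,-3],[0,0,2,-5],[0,0,0,-5]]

  row1 -= -2·row0 → [0,5,-3,-3]
  row2 -= 0·row0 → [0,-5,5,-2]
  row3 -= 1·row0 → [0,15,-13,-4]
  row2 -= -1·row1 → [0,0,2,-5]
  row3 -= 3·row1 → [0,0,-4,5]
  row3 -= -2·row2 → [0,0,0,-5]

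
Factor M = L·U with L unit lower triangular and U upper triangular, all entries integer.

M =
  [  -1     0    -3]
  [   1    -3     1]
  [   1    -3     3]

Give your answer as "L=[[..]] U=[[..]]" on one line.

  R1 -= -1·R0 → [0,-3,-2]
  R2 -= -1·R0 → [0,-3,0]
  R2 -= 1·R1 → [0,0,2]

L=[[1,0,0],[-1,1,0],[-1,1,1]] U=[[-1,0,-3],[0,-3,-2],[0,0,2]]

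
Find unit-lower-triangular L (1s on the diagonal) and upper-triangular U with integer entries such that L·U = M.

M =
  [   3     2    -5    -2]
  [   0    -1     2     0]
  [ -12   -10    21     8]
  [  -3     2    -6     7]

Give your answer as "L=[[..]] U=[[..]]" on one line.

  row1 -= 0·row0 → [0,-1,2,0]
  row2 -= -4·row0 → [0,-2,1,0]
  row3 -= -1·row0 → [0,4,-11,5]
  row2 -= 2·row1 → [0,0,-3,0]
  row3 -= -4·row1 → [0,0,-3,5]
  row3 -= 1·row2 → [0,0,0,5]

L=[[1,0,0,0],[0,1,0,0],[-4,2,1,0],[-1,-4,1,1]] U=[[3,2,-5,-2],[0,-1,2,0],[0,0,-3,0],[0,0,0,5]]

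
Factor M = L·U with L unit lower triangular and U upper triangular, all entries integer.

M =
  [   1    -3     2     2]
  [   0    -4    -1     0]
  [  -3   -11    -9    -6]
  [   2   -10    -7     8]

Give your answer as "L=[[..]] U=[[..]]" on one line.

L=[[1,0,0,0],[0,1,0,0],[-3,5,1,0],[2,1,-5,1]] U=[[1,-3,2,2],[0,-4,-1,0],[0,0,2,0],[0,0,0,4]]

  r1 -= 0·r0 → [0,-4,-1,0]
  r2 -= -3·r0 → [0,-20,-3,0]
  r3 -= 2·r0 → [0,-4,-11,4]
  r2 -= 5·r1 → [0,0,2,0]
  r3 -= 1·r1 → [0,0,-10,4]
  r3 -= -5·r2 → [0,0,0,4]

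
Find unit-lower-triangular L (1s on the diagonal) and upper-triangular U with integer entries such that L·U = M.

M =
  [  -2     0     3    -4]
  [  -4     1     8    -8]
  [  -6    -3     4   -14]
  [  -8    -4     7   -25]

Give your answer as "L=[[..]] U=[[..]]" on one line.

L=[[1,0,0,0],[2,1,0,0],[3,-3,1,0],[4,-4,3,1]] U=[[-2,0,3,-4],[0,1,2,0],[0,0,1,-2],[0,0,0,-3]]

  r1 -= 2·r0 → [0,1,2,0]
  r2 -= 3·r0 → [0,-3,-5,-2]
  r3 -= 4·r0 → [0,-4,-5,-9]
  r2 -= -3·r1 → [0,0,1,-2]
  r3 -= -4·r1 → [0,0,3,-9]
  r3 -= 3·r2 → [0,0,0,-3]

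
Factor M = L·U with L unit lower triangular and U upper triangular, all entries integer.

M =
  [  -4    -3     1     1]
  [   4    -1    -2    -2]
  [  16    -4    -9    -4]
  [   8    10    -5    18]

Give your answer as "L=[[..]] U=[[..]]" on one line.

L=[[1,0,0,0],[-1,1,0,0],[-4,4,1,0],[-2,-1,4,1]] U=[[-4,-3,1,1],[0,-4,-1,-1],[0,0,-1,4],[0,0,0,3]]

  r1 -= -1·r0 → [0,-4,-1,-1]
  r2 -= -4·r0 → [0,-16,-5,0]
  r3 -= -2·r0 → [0,4,-3,20]
  r2 -= 4·r1 → [0,0,-1,4]
  r3 -= -1·r1 → [0,0,-4,19]
  r3 -= 4·r2 → [0,0,0,3]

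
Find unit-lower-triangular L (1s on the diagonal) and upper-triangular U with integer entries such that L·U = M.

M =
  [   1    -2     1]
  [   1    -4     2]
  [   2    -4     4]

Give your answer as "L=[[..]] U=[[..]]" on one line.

  R1 -= 1·R0 → [0,-2,1]
  R2 -= 2·R0 → [0,0,2]
  R2 -= 0·R1 → [0,0,2]

L=[[1,0,0],[1,1,0],[2,0,1]] U=[[1,-2,1],[0,-2,1],[0,0,2]]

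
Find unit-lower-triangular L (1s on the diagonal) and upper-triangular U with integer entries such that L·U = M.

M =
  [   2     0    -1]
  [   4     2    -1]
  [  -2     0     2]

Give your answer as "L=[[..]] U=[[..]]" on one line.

  R1 -= 2·R0 → [0,2,1]
  R2 -= -1·R0 → [0,0,1]
  R2 -= 0·R1 → [0,0,1]

L=[[1,0,0],[2,1,0],[-1,0,1]] U=[[2,0,-1],[0,2,1],[0,0,1]]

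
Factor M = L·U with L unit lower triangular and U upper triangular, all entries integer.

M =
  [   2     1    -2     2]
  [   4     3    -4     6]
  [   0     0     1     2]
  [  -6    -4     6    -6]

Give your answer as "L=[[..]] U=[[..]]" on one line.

  r1 -= 2·r0 → [0,1,0,2]
  r2 -= 0·r0 → [0,0,1,2]
  r3 -= -3·r0 → [0,-1,0,0]
  r2 -= 0·r1 → [0,0,1,2]
  r3 -= -1·r1 → [0,0,0,2]
  r3 -= 0·r2 → [0,0,0,2]

L=[[1,0,0,0],[2,1,0,0],[0,0,1,0],[-3,-1,0,1]] U=[[2,1,-2,2],[0,1,0,2],[0,0,1,2],[0,0,0,2]]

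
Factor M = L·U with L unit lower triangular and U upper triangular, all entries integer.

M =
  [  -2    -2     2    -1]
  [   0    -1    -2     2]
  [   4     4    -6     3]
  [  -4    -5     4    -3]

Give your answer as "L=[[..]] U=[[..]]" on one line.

  R1 -= 0·R0 → [0,-1,-2,2]
  R2 -= -2·R0 → [0,0,-2,1]
  R3 -= 2·R0 → [0,-1,0,-1]
  R2 -= 0·R1 → [0,0,-2,1]
  R3 -= 1·R1 → [0,0,2,-3]
  R3 -= -1·R2 → [0,0,0,-2]

L=[[1,0,0,0],[0,1,0,0],[-2,0,1,0],[2,1,-1,1]] U=[[-2,-2,2,-1],[0,-1,-2,2],[0,0,-2,1],[0,0,0,-2]]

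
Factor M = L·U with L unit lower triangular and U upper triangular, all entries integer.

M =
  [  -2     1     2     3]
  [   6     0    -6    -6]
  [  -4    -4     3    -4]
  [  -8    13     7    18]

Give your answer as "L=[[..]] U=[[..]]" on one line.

  r1 -= -3·r0 → [0,3,0,3]
  r2 -= 2·r0 → [0,-6,-1,-10]
  r3 -= 4·r0 → [0,9,-1,6]
  r2 -= -2·r1 → [0,0,-1,-4]
  r3 -= 3·r1 → [0,0,-1,-3]
  r3 -= 1·r2 → [0,0,0,1]

L=[[1,0,0,0],[-3,1,0,0],[2,-2,1,0],[4,3,1,1]] U=[[-2,1,2,3],[0,3,0,3],[0,0,-1,-4],[0,0,0,1]]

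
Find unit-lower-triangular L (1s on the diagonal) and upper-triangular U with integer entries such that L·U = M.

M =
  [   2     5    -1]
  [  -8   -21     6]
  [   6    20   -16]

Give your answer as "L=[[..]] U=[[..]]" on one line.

L=[[1,0,0],[-4,1,0],[3,-5,1]] U=[[2,5,-1],[0,-1,2],[0,0,-3]]

  r1 -= -4·r0 → [0,-1,2]
  r2 -= 3·r0 → [0,5,-13]
  r2 -= -5·r1 → [0,0,-3]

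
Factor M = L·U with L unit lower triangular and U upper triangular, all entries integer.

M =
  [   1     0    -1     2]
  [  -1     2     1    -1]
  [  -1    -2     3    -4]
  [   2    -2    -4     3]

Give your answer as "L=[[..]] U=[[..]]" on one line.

  row1 -= -1·row0 → [0,2,0,1]
  row2 -= -1·row0 → [0,-2,2,-2]
  row3 -= 2·row0 → [0,-2,-2,-1]
  row2 -= -1·row1 → [0,0,2,-1]
  row3 -= -1·row1 → [0,0,-2,0]
  row3 -= -1·row2 → [0,0,0,-1]

L=[[1,0,0,0],[-1,1,0,0],[-1,-1,1,0],[2,-1,-1,1]] U=[[1,0,-1,2],[0,2,0,1],[0,0,2,-1],[0,0,0,-1]]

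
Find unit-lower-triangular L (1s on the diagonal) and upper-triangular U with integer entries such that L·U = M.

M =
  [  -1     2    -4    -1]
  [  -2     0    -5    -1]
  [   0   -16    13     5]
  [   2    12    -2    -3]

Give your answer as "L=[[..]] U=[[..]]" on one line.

  r1 -= 2·r0 → [0,-4,3,1]
  r2 -= 0·r0 → [0,-16,13,5]
  r3 -= -2·r0 → [0,16,-10,-5]
  r2 -= 4·r1 → [0,0,1,1]
  r3 -= -4·r1 → [0,0,2,-1]
  r3 -= 2·r2 → [0,0,0,-3]

L=[[1,0,0,0],[2,1,0,0],[0,4,1,0],[-2,-4,2,1]] U=[[-1,2,-4,-1],[0,-4,3,1],[0,0,1,1],[0,0,0,-3]]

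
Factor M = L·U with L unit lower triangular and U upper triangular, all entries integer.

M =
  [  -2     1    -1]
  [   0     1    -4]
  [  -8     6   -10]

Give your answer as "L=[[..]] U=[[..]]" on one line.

L=[[1,0,0],[0,1,0],[4,2,1]] U=[[-2,1,-1],[0,1,-4],[0,0,2]]

  r1 -= 0·r0 → [0,1,-4]
  r2 -= 4·r0 → [0,2,-6]
  r2 -= 2·r1 → [0,0,2]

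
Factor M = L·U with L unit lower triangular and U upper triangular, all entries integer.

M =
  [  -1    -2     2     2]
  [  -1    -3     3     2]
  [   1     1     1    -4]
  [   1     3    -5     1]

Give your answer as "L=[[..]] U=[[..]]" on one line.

L=[[1,0,0,0],[1,1,0,0],[-1,1,1,0],[-1,-1,-1,1]] U=[[-1,-2,2,2],[0,-1,1,0],[0,0,2,-2],[0,0,0,1]]

  r1 -= 1·r0 → [0,-1,1,0]
  r2 -= -1·r0 → [0,-1,3,-2]
  r3 -= -1·r0 → [0,1,-3,3]
  r2 -= 1·r1 → [0,0,2,-2]
  r3 -= -1·r1 → [0,0,-2,3]
  r3 -= -1·r2 → [0,0,0,1]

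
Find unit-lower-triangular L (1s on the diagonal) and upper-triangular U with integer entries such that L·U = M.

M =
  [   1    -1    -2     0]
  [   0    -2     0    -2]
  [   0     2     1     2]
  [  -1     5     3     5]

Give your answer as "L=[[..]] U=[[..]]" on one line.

  R1 -= 0·R0 → [0,-2,0,-2]
  R2 -= 0·R0 → [0,2,1,2]
  R3 -= -1·R0 → [0,4,1,5]
  R2 -= -1·R1 → [0,0,1,0]
  R3 -= -2·R1 → [0,0,1,1]
  R3 -= 1·R2 → [0,0,0,1]

L=[[1,0,0,0],[0,1,0,0],[0,-1,1,0],[-1,-2,1,1]] U=[[1,-1,-2,0],[0,-2,0,-2],[0,0,1,0],[0,0,0,1]]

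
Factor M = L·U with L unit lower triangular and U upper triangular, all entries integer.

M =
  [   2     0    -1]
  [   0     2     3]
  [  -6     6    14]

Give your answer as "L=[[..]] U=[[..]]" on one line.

L=[[1,0,0],[0,1,0],[-3,3,1]] U=[[2,0,-1],[0,2,3],[0,0,2]]

  r1 -= 0·r0 → [0,2,3]
  r2 -= -3·r0 → [0,6,11]
  r2 -= 3·r1 → [0,0,2]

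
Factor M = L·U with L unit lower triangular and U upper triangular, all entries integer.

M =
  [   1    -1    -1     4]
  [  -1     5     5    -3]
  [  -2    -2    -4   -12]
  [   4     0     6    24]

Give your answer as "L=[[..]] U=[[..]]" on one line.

L=[[1,0,0,0],[-1,1,0,0],[-2,-1,1,0],[4,1,-3,1]] U=[[1,-1,-1,4],[0,4,4,1],[0,0,-2,-3],[0,0,0,-2]]

  R1 -= -1·R0 → [0,4,4,1]
  R2 -= -2·R0 → [0,-4,-6,-4]
  R3 -= 4·R0 → [0,4,10,8]
  R2 -= -1·R1 → [0,0,-2,-3]
  R3 -= 1·R1 → [0,0,6,7]
  R3 -= -3·R2 → [0,0,0,-2]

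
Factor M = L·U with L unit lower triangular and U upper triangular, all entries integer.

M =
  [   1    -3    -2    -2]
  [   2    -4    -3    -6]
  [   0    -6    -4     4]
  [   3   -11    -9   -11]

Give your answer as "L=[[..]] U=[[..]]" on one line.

  R1 -= 2·R0 → [0,2,1,-2]
  R2 -= 0·R0 → [0,-6,-4,4]
  R3 -= 3·R0 → [0,-2,-3,-5]
  R2 -= -3·R1 → [0,0,-1,-2]
  R3 -= -1·R1 → [0,0,-2,-7]
  R3 -= 2·R2 → [0,0,0,-3]

L=[[1,0,0,0],[2,1,0,0],[0,-3,1,0],[3,-1,2,1]] U=[[1,-3,-2,-2],[0,2,1,-2],[0,0,-1,-2],[0,0,0,-3]]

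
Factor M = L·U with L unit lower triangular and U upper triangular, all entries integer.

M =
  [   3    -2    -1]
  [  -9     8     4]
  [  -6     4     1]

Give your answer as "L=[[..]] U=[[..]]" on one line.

  R1 -= -3·R0 → [0,2,1]
  R2 -= -2·R0 → [0,0,-1]
  R2 -= 0·R1 → [0,0,-1]

L=[[1,0,0],[-3,1,0],[-2,0,1]] U=[[3,-2,-1],[0,2,1],[0,0,-1]]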